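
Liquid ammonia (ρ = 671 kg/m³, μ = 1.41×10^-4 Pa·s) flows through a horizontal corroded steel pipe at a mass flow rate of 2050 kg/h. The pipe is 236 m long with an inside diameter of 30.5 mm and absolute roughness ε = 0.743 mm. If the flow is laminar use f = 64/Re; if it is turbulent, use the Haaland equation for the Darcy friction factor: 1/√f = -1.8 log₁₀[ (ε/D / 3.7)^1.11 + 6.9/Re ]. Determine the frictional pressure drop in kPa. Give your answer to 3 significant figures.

ΔP ≈ 185 kPa

ṁ = 2050 kg/h = 2050/3600 = 0.5694 kg/s.
A = πD²/4 = π(0.0305)²/4 = 0.0007306 m²; mean velocity V = ṁ/(ρA) = 0.5694/(671 · 0.0007306) = 1.162 m/s.
Reynolds number Re = ρVD/μ = 671 · 1.162 · 0.0305 / 0.000141 = 1.686e+05.
Re > 4000 → turbulent. Relative roughness ε/D = 0.000743/0.0305 = 0.0244. Haaland: 1/√f = -1.8 log₁₀[(0.0244/3.7)^1.11 + 6.9/1.686e+05] = -1.8 log₁₀[0.00379 + 4.09e-05] = 4.35, so f = 0.05284.
Darcy-Weisbach: ΔP = f(L/D)(ρV²/2) = 0.05284·(236/0.0305)·(671·1.162²/2) = 0.05284·7738·452.7 = 1.851e+05 Pa.
ΔP = 1.851e+05 Pa = 185 kPa.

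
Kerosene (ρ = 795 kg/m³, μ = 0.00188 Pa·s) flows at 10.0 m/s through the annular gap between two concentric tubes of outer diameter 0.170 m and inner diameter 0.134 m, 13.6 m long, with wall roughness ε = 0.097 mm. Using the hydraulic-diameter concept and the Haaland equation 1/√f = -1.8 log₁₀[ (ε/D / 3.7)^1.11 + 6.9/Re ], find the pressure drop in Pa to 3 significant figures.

Hydraulic diameter D_h = 4A/P = D_o - D_i = 0.17 - 0.134 = 0.036 m.
Re = ρVD_h/μ = 795·10·0.036/0.00188 = 1.522e+05.
ε/D_h = 9.7e-05/0.036 = 0.00269; Haaland gives 1/√f = -1.8 log₁₀[0.000329+4.53e-05] = 6.168, so f = 0.02628.
ΔP = f(L/D_h)(ρV²/2) = 0.02628·13.6/0.036·3.975e+04 = 3.947e+05 Pa.

ΔP ≈ 395000 Pa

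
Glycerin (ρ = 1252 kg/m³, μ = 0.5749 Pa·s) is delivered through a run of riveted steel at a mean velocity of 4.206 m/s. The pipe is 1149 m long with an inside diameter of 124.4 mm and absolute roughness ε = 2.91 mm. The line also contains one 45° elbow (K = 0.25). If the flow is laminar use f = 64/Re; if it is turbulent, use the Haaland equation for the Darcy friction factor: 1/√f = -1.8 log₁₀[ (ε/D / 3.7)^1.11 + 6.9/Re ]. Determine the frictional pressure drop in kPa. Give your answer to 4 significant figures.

Reynolds number Re = ρVD/μ = 1252 · 4.206 · 0.1244 / 0.575 = 1139.
Re < 2300 → laminar flow, so f = 64/Re = 64/1139 = 0.05617 (the turbulent correlation is not needed).
Total minor-loss coefficient ΣK = 1·0.25 = 0.25.
ΔP = [f·L/D + ΣK]·(ρV²/2) = [0.05617·1149/0.1244 + 0.25]·(1252·4.206²/2) = [518.8 + 0.25]·1.107e+04 = 5.748e+06 Pa.
ΔP = 5.748e+06 Pa = 5748 kPa.

ΔP ≈ 5748 kPa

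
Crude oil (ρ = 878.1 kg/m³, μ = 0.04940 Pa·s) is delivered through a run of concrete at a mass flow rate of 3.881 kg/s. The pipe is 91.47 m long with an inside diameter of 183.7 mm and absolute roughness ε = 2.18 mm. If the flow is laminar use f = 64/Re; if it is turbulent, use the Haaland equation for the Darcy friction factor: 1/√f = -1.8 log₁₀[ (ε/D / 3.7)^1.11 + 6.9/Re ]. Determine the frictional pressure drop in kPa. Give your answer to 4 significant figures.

ΔP ≈ 0.7145 kPa

A = πD²/4 = π(0.1837)²/4 = 0.0265 m²; mean velocity V = ṁ/(ρA) = 3.881/(878.1 · 0.0265) = 0.1668 m/s.
Reynolds number Re = ρVD/μ = 878.1 · 0.1668 · 0.1837 / 0.0494 = 544.5.
Re < 2300 → laminar flow, so f = 64/Re = 64/544.5 = 0.1175 (the turbulent correlation is not needed).
Darcy-Weisbach: ΔP = f(L/D)(ρV²/2) = 0.1175·(91.47/0.1837)·(878.1·0.1668²/2) = 0.1175·497.9·12.21 = 714.5 Pa.
ΔP = 714.5 Pa = 0.7145 kPa.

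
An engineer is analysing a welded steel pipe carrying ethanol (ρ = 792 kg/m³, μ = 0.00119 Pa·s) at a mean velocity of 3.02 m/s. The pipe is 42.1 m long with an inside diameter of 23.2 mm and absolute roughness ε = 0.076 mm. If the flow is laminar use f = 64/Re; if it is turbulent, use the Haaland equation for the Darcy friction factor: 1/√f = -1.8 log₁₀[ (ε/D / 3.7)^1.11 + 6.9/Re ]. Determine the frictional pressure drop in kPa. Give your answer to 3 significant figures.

Reynolds number Re = ρVD/μ = 792 · 3.02 · 0.0232 / 0.00119 = 4.663e+04.
Re > 4000 → turbulent. Relative roughness ε/D = 7.6e-05/0.0232 = 0.00328. Haaland: 1/√f = -1.8 log₁₀[(0.00328/3.7)^1.11 + 6.9/4.663e+04] = -1.8 log₁₀[0.000409 + 0.000148] = 5.858, so f = 0.02914.
Darcy-Weisbach: ΔP = f(L/D)(ρV²/2) = 0.02914·(42.1/0.0232)·(792·3.02²/2) = 0.02914·1815·3612 = 1.91e+05 Pa.
ΔP = 1.91e+05 Pa = 191 kPa.

ΔP ≈ 191 kPa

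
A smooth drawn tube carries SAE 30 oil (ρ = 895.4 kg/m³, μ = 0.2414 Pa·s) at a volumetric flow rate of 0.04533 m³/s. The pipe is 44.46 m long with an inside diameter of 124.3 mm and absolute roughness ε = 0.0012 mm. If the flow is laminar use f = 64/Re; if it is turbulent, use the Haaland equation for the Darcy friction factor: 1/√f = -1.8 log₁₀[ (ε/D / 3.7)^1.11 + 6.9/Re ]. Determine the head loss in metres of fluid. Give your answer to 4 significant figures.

Cross-sectional area A = πD²/4 = π(0.1243)²/4 = 0.01213 m²; mean velocity V = Q/A = 0.04533/0.01213 = 3.736 m/s.
Reynolds number Re = ρVD/μ = 895.4 · 3.736 · 0.1243 / 0.241 = 1722.
Re < 2300 → laminar flow, so f = 64/Re = 64/1722 = 0.03716 (the turbulent correlation is not needed).
Darcy-Weisbach: ΔP = f(L/D)(ρV²/2) = 0.03716·(44.46/0.1243)·(895.4·3.736²/2) = 0.03716·357.7·6247 = 8.304e+04 Pa.
Head loss h_f = ΔP/(ρg) = 8.304e+04/(895.4·9.81) = 9.453 m.

h_f ≈ 9.453 m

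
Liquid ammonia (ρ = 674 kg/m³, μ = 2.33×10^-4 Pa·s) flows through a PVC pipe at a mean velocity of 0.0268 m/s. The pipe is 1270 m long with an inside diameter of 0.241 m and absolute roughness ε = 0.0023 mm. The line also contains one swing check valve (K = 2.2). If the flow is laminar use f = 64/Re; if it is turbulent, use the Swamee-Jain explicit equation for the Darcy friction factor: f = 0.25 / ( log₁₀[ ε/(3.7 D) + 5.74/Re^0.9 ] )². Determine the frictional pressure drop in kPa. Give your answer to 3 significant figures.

Reynolds number Re = ρVD/μ = 674 · 0.0268 · 0.241 / 0.000233 = 1.868e+04.
Re > 4000 → turbulent. Relative roughness ε/D = 2.3e-06/0.241 = 9.54e-06. Swamee-Jain: f = 0.25/(log₁₀[9.54e-06/3.7 + 5.74/1.868e+04^0.9])² = 0.25/(log₁₀[2.58e-06 + 0.000821])² = 0.25/(-3.084)² = 0.02628.
Total minor-loss coefficient ΣK = 1·2.2 = 2.2.
ΔP = [f·L/D + ΣK]·(ρV²/2) = [0.02628·1270/0.241 + 2.2]·(674·0.0268²/2) = [138.5 + 2.2]·0.242 = 34.06 Pa.
ΔP = 34.06 Pa = 0.0341 kPa.

ΔP ≈ 0.0341 kPa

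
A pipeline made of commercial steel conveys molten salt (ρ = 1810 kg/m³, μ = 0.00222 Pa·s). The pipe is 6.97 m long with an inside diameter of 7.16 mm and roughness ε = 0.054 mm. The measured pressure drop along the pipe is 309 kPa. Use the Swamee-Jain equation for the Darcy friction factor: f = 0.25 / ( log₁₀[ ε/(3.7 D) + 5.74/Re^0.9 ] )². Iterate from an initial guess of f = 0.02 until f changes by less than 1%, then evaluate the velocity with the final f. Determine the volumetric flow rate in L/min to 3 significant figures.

Rearranging Darcy-Weisbach: V = √(2·ΔP·D/(f·L·ρ)). With ε/D = 5.4e-05/0.00716 = 0.00754, iterate starting from f = 0.02:
  f = 0.02 → V = √(2·3.09e+05·0.00716/(0.02·6.97·1810)) = 4.188 m/s; Re = ρVD/μ = 2.445e+04; f → 0.03781
  f = 0.03781 → V = 3.046 m/s; Re = 1.778e+04; f → 0.03881
  f = 0.03881 → V = 3.006 m/s; Re = 1.755e+04; f → 0.03886
Converged (Δf/f < 1%). With the final f = 0.03886: V = √(2·3.09e+05·0.00716/(0.03886·6.97·1810)) = 3.004 m/s.
Q = V·A = 3.004·(π/4·0.00716²) = 0.000121 m³/s = 7.26 L/min.

Q ≈ 7.26 L/min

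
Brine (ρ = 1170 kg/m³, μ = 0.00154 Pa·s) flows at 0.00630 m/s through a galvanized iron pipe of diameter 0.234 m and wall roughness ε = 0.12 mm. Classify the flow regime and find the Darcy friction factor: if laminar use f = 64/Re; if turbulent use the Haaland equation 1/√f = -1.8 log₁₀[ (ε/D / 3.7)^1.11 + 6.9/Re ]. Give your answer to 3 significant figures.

Re = ρVD/μ = 1170·0.0063·0.234/0.00154 = 1120.
Re < 2300 → laminar, so f = 64/Re = 0.05714 (roughness is irrelevant in laminar flow).

f ≈ 0.0571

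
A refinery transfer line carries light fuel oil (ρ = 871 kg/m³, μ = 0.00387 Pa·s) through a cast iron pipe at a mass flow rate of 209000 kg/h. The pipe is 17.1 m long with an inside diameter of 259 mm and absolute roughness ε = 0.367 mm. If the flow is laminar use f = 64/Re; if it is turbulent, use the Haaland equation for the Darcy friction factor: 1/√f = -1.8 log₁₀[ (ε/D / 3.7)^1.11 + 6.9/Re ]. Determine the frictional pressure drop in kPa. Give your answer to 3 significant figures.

ṁ = 209000 kg/h = 209000/3600 = 58.06 kg/s.
A = πD²/4 = π(0.259)²/4 = 0.05269 m²; mean velocity V = ṁ/(ρA) = 58.06/(871 · 0.05269) = 1.265 m/s.
Reynolds number Re = ρVD/μ = 871 · 1.265 · 0.259 / 0.00387 = 7.375e+04.
Re > 4000 → turbulent. Relative roughness ε/D = 0.000367/0.259 = 0.00142. Haaland: 1/√f = -1.8 log₁₀[(0.00142/3.7)^1.11 + 6.9/7.375e+04] = -1.8 log₁₀[0.000161 + 9.36e-05] = 6.469, so f = 0.0239.
Darcy-Weisbach: ΔP = f(L/D)(ρV²/2) = 0.0239·(17.1/0.259)·(871·1.265²/2) = 0.0239·66.02·697 = 1100 Pa.
ΔP = 1100 Pa = 1.10 kPa.

ΔP ≈ 1.10 kPa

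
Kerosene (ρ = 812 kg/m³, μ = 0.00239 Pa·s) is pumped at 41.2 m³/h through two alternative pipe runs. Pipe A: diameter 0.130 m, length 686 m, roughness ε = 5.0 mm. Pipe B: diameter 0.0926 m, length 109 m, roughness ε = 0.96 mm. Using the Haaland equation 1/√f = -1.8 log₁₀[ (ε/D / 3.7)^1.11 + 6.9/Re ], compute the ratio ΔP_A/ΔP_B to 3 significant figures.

Pipe A: V = Q/A = 0.01144/0.01327 = 0.8622 m/s; Re = 3.808e+04; ε/D = 0.0385; Haaland → f = 0.06441; ΔP_A = f(L/D)(ρV²/2) = 1.026e+05 Pa.
Pipe B: V = Q/A = 0.01144/0.006735 = 1.699 m/s; Re = 5.346e+04; ε/D = 0.0104; Haaland → f = 0.03946; ΔP_B = f(L/D)(ρV²/2) = 5.446e+04 Pa.
ΔP_A/ΔP_B = 1.026e+05/5.446e+04 = 1.88.

ΔP_A/ΔP_B ≈ 1.88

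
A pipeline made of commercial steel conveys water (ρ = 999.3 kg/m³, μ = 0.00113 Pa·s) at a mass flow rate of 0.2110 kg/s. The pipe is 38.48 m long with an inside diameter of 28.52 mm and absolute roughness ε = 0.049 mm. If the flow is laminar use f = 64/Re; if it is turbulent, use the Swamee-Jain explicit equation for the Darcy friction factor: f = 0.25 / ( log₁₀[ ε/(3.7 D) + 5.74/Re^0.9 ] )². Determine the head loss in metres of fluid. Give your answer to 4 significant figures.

A = πD²/4 = π(0.02852)²/4 = 0.0006388 m²; mean velocity V = ṁ/(ρA) = 0.211/(999.3 · 0.0006388) = 0.3305 m/s.
Reynolds number Re = ρVD/μ = 999.3 · 0.3305 · 0.02852 / 0.00113 = 8336.
Re > 4000 → turbulent. Relative roughness ε/D = 4.9e-05/0.02852 = 0.00172. Swamee-Jain: f = 0.25/(log₁₀[0.00172/3.7 + 5.74/8336^0.9])² = 0.25/(log₁₀[0.000464 + 0.0017])² = 0.25/(-2.665)² = 0.0352.
Darcy-Weisbach: ΔP = f(L/D)(ρV²/2) = 0.0352·(38.48/0.02852)·(999.3·0.3305²/2) = 0.0352·1349·54.58 = 2592 Pa.
Head loss h_f = ΔP/(ρg) = 2592/(999.3·9.81) = 0.2644 m.

h_f ≈ 0.2644 m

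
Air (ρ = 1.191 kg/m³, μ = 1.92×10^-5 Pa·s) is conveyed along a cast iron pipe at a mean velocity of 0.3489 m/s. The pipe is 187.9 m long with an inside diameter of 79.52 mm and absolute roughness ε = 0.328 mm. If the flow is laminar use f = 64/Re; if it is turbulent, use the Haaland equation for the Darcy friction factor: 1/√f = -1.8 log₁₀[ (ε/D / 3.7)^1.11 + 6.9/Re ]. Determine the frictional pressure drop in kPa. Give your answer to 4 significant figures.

Reynolds number Re = ρVD/μ = 1.191 · 0.3489 · 0.07952 / 1.92e-05 = 1721.
Re < 2300 → laminar flow, so f = 64/Re = 64/1721 = 0.03719 (the turbulent correlation is not needed).
Darcy-Weisbach: ΔP = f(L/D)(ρV²/2) = 0.03719·(187.9/0.07952)·(1.191·0.3489²/2) = 0.03719·2363·0.07249 = 6.37 Pa.
ΔP = 6.37 Pa = 0.006370 kPa.

ΔP ≈ 0.006370 kPa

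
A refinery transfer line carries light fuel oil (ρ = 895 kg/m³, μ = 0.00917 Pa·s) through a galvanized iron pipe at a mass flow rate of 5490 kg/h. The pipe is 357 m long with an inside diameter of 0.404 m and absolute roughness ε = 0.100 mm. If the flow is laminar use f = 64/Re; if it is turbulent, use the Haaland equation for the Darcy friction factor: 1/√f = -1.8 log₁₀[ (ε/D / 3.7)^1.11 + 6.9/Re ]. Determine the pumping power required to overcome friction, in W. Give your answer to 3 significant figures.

ṁ = 5490 kg/h = 5490/3600 = 1.525 kg/s.
A = πD²/4 = π(0.404)²/4 = 0.1282 m²; mean velocity V = ṁ/(ρA) = 1.525/(895 · 0.1282) = 0.01329 m/s.
Reynolds number Re = ρVD/μ = 895 · 0.01329 · 0.404 / 0.00917 = 524.1.
Re < 2300 → laminar flow, so f = 64/Re = 64/524.1 = 0.1221 (the turbulent correlation is not needed).
Darcy-Weisbach: ΔP = f(L/D)(ρV²/2) = 0.1221·(357/0.404)·(895·0.01329²/2) = 0.1221·883.7·0.07906 = 8.531 Pa.
Q = ṁ/ρ = 1.525/895 = 0.001704 m³/s.
Pumping power P = QΔP = 0.001704·8.531 = 0.01454 W = 0.0145 W.

P ≈ 0.0145 W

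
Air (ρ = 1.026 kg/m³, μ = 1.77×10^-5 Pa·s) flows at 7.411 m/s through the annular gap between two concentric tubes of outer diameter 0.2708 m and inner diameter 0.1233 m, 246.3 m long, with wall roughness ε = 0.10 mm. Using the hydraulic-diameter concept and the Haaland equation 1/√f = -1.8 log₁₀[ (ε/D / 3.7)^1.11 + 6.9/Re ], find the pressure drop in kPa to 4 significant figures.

Hydraulic diameter D_h = 4A/P = D_o - D_i = 0.2708 - 0.1233 = 0.1475 m.
Re = ρVD_h/μ = 1.026·7.411·0.1475/1.77e-05 = 6.336e+04.
ε/D_h = 0.0001/0.1475 = 0.000678; Haaland gives 1/√f = -1.8 log₁₀[7.11e-05+0.000109] = 6.74, so f = 0.02201.
ΔP = f(L/D_h)(ρV²/2) = 0.02201·246.3/0.1475·28.18 = 1036 Pa.
ΔP = 1.036 kPa.

ΔP ≈ 1.036 kPa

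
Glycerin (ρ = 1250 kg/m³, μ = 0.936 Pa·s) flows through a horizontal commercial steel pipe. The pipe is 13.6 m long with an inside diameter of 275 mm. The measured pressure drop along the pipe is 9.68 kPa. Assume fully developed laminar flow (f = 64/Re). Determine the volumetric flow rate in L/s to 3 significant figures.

Q ≈ 107 L/s

For laminar flow, f = 64/Re with Re = ρVD/μ, so Darcy-Weisbach reduces to ΔP = 32μLV/D². Solving for V: V = ΔP·D²/(32μL) = 9680·(0.275)²/(32·0.936·13.6) = 1.797 m/s.
Check: Re = ρVD/μ = 1250·1.797·0.275/0.936 = 660 < 2300, so the laminar assumption holds.
Q = V·A = 1.797·(π/4·0.275²) = 0.1067 m³/s = 107 L/s.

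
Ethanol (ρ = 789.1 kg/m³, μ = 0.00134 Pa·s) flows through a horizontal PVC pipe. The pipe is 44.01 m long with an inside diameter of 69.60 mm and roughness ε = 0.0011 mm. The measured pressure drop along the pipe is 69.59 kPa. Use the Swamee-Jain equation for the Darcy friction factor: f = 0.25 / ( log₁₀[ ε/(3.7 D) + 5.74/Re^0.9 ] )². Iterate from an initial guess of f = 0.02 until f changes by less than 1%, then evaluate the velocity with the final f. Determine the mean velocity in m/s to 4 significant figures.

Rearranging Darcy-Weisbach: V = √(2·ΔP·D/(f·L·ρ)). With ε/D = 1.1e-06/0.0696 = 1.58e-05, iterate starting from f = 0.02:
  f = 0.02 → V = √(2·6.959e+04·0.0696/(0.02·44.01·789.1)) = 3.735 m/s; Re = ρVD/μ = 1.531e+05; f → 0.0165
  f = 0.0165 → V = 4.112 m/s; Re = 1.685e+05; f → 0.01619
  f = 0.01619 → V = 4.15 m/s; Re = 1.701e+05; f → 0.01617
Converged (Δf/f < 1%). With the final f = 0.01617: V = √(2·6.959e+04·0.0696/(0.01617·44.01·789.1)) = 4.154 m/s.

V ≈ 4.154 m/s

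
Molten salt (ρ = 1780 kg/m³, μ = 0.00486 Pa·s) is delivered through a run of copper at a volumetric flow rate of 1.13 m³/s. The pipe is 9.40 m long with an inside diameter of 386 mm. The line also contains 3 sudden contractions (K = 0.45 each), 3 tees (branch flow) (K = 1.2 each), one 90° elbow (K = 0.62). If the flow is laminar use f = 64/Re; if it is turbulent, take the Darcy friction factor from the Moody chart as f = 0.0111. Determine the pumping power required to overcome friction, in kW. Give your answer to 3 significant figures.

Cross-sectional area A = πD²/4 = π(0.386)²/4 = 0.117 m²; mean velocity V = Q/A = 1.13/0.117 = 9.656 m/s.
Reynolds number Re = ρVD/μ = 1780 · 9.656 · 0.386 / 0.00486 = 1.365e+06.
Re > 4000 → turbulent; use the Moody-chart value f = 0.0111.
Total minor-loss coefficient ΣK = 3·0.45 + 3·1.2 + 1·0.62 = 5.57.
ΔP = [f·L/D + ΣK]·(ρV²/2) = [0.0111·9.4/0.386 + 5.57]·(1780·9.656²/2) = [0.2703 + 5.57]·8.299e+04 = 4.847e+05 Pa.
Pumping power P = QΔP = 1.13·4.847e+05 = 547700 W = 548 kW.

P ≈ 548 kW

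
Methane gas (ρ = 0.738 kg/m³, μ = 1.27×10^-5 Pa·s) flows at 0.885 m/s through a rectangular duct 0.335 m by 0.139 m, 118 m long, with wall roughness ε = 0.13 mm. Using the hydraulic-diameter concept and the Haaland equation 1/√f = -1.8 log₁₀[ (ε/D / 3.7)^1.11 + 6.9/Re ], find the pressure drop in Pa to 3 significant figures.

Hydraulic diameter D_h = 4A/P = 4·(0.335·0.139)/(2·(0.335+0.139)) = 0.1863/0.948 = 0.1965 m.
Re = ρVD_h/μ = 0.738·0.885·0.1965/1.27e-05 = 1.01e+04.
ε/D_h = 0.00013/0.1965 = 0.000662; Haaland gives 1/√f = -1.8 log₁₀[6.92e-05+0.000683] = 5.623, so f = 0.03163.
ΔP = f(L/D_h)(ρV²/2) = 0.03163·118/0.1965·0.289 = 5.49 Pa.

ΔP ≈ 5.49 Pa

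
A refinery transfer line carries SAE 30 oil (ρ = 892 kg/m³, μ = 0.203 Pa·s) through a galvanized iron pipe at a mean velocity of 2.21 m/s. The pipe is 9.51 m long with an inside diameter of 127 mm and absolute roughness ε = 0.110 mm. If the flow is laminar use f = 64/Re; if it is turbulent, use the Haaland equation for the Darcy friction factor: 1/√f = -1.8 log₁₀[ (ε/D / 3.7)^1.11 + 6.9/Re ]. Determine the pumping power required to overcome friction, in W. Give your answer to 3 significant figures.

P ≈ 237 W

Reynolds number Re = ρVD/μ = 892 · 2.21 · 0.127 / 0.203 = 1233.
Re < 2300 → laminar flow, so f = 64/Re = 64/1233 = 0.05189 (the turbulent correlation is not needed).
Darcy-Weisbach: ΔP = f(L/D)(ρV²/2) = 0.05189·(9.51/0.127)·(892·2.21²/2) = 0.05189·74.88·2178 = 8465 Pa.
Q = V·A = 2.21·0.01267 = 0.028 m³/s.
Pumping power P = QΔP = 0.028·8465 = 237.0 W = 237 W.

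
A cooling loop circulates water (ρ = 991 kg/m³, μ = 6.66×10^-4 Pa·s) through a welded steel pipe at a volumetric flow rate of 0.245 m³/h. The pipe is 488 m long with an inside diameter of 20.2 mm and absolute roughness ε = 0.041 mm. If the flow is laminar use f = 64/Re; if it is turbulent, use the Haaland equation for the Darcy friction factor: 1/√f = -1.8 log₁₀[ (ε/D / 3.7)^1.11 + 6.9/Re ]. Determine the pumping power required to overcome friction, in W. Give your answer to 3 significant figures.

Q = 0.245 m³/h = 0.245/3600 = 6.806e-05 m³/s.
Cross-sectional area A = πD²/4 = π(0.0202)²/4 = 0.0003205 m²; mean velocity V = Q/A = 6.806e-05/0.0003205 = 0.2124 m/s.
Reynolds number Re = ρVD/μ = 991 · 0.2124 · 0.0202 / 0.000666 = 6383.
Re > 4000 → turbulent. Relative roughness ε/D = 4.1e-05/0.0202 = 0.00203. Haaland: 1/√f = -1.8 log₁₀[(0.00203/3.7)^1.11 + 6.9/6383] = -1.8 log₁₀[0.00024 + 0.00108] = 5.182, so f = 0.03724.
Darcy-Weisbach: ΔP = f(L/D)(ρV²/2) = 0.03724·(488/0.0202)·(991·0.2124²/2) = 0.03724·2.416e+04·22.35 = 2.01e+04 Pa.
Pumping power P = QΔP = 6.806e-05·2.01e+04 = 1.368 W = 1.37 W.

P ≈ 1.37 W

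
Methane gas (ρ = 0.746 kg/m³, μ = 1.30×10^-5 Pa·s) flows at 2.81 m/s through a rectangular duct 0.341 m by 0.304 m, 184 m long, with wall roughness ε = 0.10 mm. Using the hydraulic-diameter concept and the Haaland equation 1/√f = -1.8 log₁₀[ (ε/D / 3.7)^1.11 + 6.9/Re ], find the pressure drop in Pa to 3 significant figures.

Hydraulic diameter D_h = 4A/P = 4·(0.341·0.304)/(2·(0.341+0.304)) = 0.4147/1.29 = 0.3214 m.
Re = ρVD_h/μ = 0.746·2.81·0.3214/1.3e-05 = 5.183e+04.
ε/D_h = 0.0001/0.3214 = 0.000311; Haaland gives 1/√f = -1.8 log₁₀[3e-05+0.000133] = 6.818, so f = 0.02151.
ΔP = f(L/D_h)(ρV²/2) = 0.02151·184/0.3214·2.945 = 36.27 Pa.

ΔP ≈ 36.3 Pa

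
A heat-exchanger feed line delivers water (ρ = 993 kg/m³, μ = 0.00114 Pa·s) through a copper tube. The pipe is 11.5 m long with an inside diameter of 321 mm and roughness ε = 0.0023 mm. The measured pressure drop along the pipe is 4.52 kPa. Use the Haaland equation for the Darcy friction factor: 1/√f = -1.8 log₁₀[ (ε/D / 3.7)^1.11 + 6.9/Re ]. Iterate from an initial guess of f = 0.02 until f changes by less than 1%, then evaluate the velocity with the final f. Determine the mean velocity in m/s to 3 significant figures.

V ≈ 4.76 m/s

Rearranging Darcy-Weisbach: V = √(2·ΔP·D/(f·L·ρ)). With ε/D = 2.3e-06/0.321 = 7.17e-06, iterate starting from f = 0.02:
  f = 0.02 → V = √(2·4520·0.321/(0.02·11.5·993)) = 3.564 m/s; Re = ρVD/μ = 9.967e+05; f → 0.01172
  f = 0.01172 → V = 4.657 m/s; Re = 1.302e+06; f → 0.01124
  f = 0.01124 → V = 4.755 m/s; Re = 1.329e+06; f → 0.01121
Converged (Δf/f < 1%). With the final f = 0.01121: V = √(2·4520·0.321/(0.01121·11.5·993)) = 4.762 m/s.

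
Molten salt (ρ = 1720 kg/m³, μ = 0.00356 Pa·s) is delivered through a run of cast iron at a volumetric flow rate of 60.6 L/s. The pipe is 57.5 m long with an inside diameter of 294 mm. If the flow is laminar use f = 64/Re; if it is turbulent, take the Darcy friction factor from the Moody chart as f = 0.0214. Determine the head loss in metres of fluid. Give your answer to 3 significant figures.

h_f ≈ 0.170 m

Q = 60.6 L/s = 60.6/1000 = 0.0606 m³/s.
Cross-sectional area A = πD²/4 = π(0.294)²/4 = 0.06789 m²; mean velocity V = Q/A = 0.0606/0.06789 = 0.8927 m/s.
Reynolds number Re = ρVD/μ = 1720 · 0.8927 · 0.294 / 0.00356 = 1.268e+05.
Re > 4000 → turbulent; use the Moody-chart value f = 0.0214.
Darcy-Weisbach: ΔP = f(L/D)(ρV²/2) = 0.0214·(57.5/0.294)·(1720·0.8927²/2) = 0.0214·195.6·685.3 = 2868 Pa.
Head loss h_f = ΔP/(ρg) = 2868/(1720·9.81) = 0.170 m.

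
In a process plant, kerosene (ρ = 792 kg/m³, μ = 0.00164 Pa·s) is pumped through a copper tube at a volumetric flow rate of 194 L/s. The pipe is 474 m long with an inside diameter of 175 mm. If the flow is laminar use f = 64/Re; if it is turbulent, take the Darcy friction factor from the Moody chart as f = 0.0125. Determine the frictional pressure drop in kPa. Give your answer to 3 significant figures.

Q = 194 L/s = 194/1000 = 0.194 m³/s.
Cross-sectional area A = πD²/4 = π(0.175)²/4 = 0.02405 m²; mean velocity V = Q/A = 0.194/0.02405 = 8.066 m/s.
Reynolds number Re = ρVD/μ = 792 · 8.066 · 0.175 / 0.00164 = 6.816e+05.
Re > 4000 → turbulent; use the Moody-chart value f = 0.0125.
Darcy-Weisbach: ΔP = f(L/D)(ρV²/2) = 0.0125·(474/0.175)·(792·8.066²/2) = 0.0125·2709·2.576e+04 = 8.722e+05 Pa.
ΔP = 8.722e+05 Pa = 872 kPa.

ΔP ≈ 872 kPa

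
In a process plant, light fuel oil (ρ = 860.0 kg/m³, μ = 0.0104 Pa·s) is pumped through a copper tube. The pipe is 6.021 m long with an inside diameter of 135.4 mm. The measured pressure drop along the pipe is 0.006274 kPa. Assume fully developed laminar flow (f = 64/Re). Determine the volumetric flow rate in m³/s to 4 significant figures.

For laminar flow, f = 64/Re with Re = ρVD/μ, so Darcy-Weisbach reduces to ΔP = 32μLV/D². Solving for V: V = ΔP·D²/(32μL) = 6.274·(0.1354)²/(32·0.0104·6.021) = 0.0574 m/s.
Check: Re = ρVD/μ = 860·0.0574·0.1354/0.0104 = 642.7 < 2300, so the laminar assumption holds.
Q = V·A = 0.0574·(π/4·0.1354²) = 0.0008265 m³/s = 8.265×10^-4 m³/s.

Q ≈ 8.265×10^-4 m³/s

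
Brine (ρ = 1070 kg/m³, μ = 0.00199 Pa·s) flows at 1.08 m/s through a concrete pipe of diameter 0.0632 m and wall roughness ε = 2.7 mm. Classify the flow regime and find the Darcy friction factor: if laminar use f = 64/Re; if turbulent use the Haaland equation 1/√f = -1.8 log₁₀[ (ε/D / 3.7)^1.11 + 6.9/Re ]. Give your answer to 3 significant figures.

Re = ρVD/μ = 1070·1.08·0.0632/0.00199 = 3.67e+04.
Re > 4000 → turbulent. ε/D = 0.0027/0.0632 = 0.0427; Haaland: 1/√f = -1.8 log₁₀[0.00707 + 0.000188] = 3.851, so f = 0.06744.

f ≈ 0.0674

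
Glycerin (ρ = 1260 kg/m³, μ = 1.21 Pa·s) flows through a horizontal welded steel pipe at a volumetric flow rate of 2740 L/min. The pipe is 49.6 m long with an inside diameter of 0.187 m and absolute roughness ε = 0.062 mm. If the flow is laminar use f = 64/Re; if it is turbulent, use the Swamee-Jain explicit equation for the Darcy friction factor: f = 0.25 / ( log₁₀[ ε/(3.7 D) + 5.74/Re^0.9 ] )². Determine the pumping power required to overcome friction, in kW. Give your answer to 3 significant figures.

Q = 2740 L/min = 2740/60000 = 0.04567 m³/s.
Cross-sectional area A = πD²/4 = π(0.187)²/4 = 0.02746 m²; mean velocity V = Q/A = 0.04567/0.02746 = 1.663 m/s.
Reynolds number Re = ρVD/μ = 1260 · 1.663 · 0.187 / 1.21 = 323.8.
Re < 2300 → laminar flow, so f = 64/Re = 64/323.8 = 0.1977 (the turbulent correlation is not needed).
Darcy-Weisbach: ΔP = f(L/D)(ρV²/2) = 0.1977·(49.6/0.187)·(1260·1.663²/2) = 0.1977·265.2·1742 = 9.132e+04 Pa.
Pumping power P = QΔP = 0.04567·9.132e+04 = 4170 W = 4.17 kW.

P ≈ 4.17 kW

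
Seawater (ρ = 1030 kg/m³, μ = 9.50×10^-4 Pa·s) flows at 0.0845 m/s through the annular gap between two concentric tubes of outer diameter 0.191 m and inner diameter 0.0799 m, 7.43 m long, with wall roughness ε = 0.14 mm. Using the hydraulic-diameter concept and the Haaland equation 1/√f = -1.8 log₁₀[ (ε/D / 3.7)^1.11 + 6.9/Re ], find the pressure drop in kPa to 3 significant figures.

ΔP ≈ 0.00797 kPa

Hydraulic diameter D_h = 4A/P = D_o - D_i = 0.191 - 0.0799 = 0.1111 m.
Re = ρVD_h/μ = 1030·0.0845·0.1111/0.00095 = 1.018e+04.
ε/D_h = 0.00014/0.1111 = 0.00126; Haaland gives 1/√f = -1.8 log₁₀[0.000141+0.000678] = 5.556, so f = 0.0324.
ΔP = f(L/D_h)(ρV²/2) = 0.0324·7.43/0.1111·3.677 = 7.967 Pa.
ΔP = 0.00797 kPa.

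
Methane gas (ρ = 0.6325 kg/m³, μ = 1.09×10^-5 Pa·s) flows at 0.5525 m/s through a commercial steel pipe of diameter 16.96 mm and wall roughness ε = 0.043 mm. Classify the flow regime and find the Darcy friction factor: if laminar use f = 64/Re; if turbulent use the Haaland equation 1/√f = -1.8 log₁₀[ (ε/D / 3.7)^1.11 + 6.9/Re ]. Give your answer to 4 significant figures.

f ≈ 0.1177

Re = ρVD/μ = 0.6325·0.5525·0.01696/1.09e-05 = 543.7.
Re < 2300 → laminar, so f = 64/Re = 0.1177 (roughness is irrelevant in laminar flow).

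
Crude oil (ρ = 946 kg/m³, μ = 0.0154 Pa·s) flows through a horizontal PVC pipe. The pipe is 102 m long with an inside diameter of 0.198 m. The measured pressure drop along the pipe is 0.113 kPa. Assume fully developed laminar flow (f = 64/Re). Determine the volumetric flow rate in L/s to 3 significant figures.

Q ≈ 2.71 L/s

For laminar flow, f = 64/Re with Re = ρVD/μ, so Darcy-Weisbach reduces to ΔP = 32μLV/D². Solving for V: V = ΔP·D²/(32μL) = 113·(0.198)²/(32·0.0154·102) = 0.08813 m/s.
Check: Re = ρVD/μ = 946·0.08813·0.198/0.0154 = 1072 < 2300, so the laminar assumption holds.
Q = V·A = 0.08813·(π/4·0.198²) = 0.002714 m³/s = 2.71 L/s.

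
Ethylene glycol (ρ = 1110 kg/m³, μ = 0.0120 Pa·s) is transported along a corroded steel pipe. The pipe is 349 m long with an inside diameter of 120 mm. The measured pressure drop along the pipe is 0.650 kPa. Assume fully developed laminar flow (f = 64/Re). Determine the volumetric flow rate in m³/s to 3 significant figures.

For laminar flow, f = 64/Re with Re = ρVD/μ, so Darcy-Weisbach reduces to ΔP = 32μLV/D². Solving for V: V = ΔP·D²/(32μL) = 650·(0.12)²/(32·0.012·349) = 0.06984 m/s.
Check: Re = ρVD/μ = 1110·0.06984·0.12/0.012 = 775.3 < 2300, so the laminar assumption holds.
Q = V·A = 0.06984·(π/4·0.12²) = 0.0007899 m³/s = 7.90×10^-4 m³/s.

Q ≈ 7.90×10^-4 m³/s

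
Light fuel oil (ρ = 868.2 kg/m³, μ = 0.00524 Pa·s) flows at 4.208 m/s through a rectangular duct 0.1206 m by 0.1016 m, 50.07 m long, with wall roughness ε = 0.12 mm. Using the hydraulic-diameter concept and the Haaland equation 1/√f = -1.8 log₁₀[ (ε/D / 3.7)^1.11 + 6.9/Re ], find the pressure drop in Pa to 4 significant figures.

Hydraulic diameter D_h = 4A/P = 4·(0.1206·0.1016)/(2·(0.1206+0.1016)) = 0.04901/0.4444 = 0.1103 m.
Re = ρVD_h/μ = 868.2·4.208·0.1103/0.00524 = 7.689e+04.
ε/D_h = 0.00012/0.1103 = 0.00109; Haaland gives 1/√f = -1.8 log₁₀[0.00012+8.97e-05] = 6.62, so f = 0.02282.
ΔP = f(L/D_h)(ρV²/2) = 0.02282·50.07/0.1103·7687 = 7.963e+04 Pa.

ΔP ≈ 79630 Pa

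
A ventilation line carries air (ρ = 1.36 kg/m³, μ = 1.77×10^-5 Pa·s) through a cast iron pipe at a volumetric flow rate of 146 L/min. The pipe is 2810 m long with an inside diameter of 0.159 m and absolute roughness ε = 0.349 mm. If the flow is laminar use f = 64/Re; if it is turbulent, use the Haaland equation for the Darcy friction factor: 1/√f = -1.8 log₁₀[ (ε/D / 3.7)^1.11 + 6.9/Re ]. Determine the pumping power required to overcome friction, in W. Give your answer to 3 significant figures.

P ≈ 0.0188 W

Q = 146 L/min = 146/60000 = 0.002433 m³/s.
Cross-sectional area A = πD²/4 = π(0.159)²/4 = 0.01986 m²; mean velocity V = Q/A = 0.002433/0.01986 = 0.1226 m/s.
Reynolds number Re = ρVD/μ = 1.36 · 0.1226 · 0.159 / 1.77e-05 = 1497.
Re < 2300 → laminar flow, so f = 64/Re = 64/1497 = 0.04275 (the turbulent correlation is not needed).
Darcy-Weisbach: ΔP = f(L/D)(ρV²/2) = 0.04275·(2810/0.159)·(1.36·0.1226²/2) = 0.04275·1.767e+04·0.01021 = 7.715 Pa.
Pumping power P = QΔP = 0.002433·7.715 = 0.01877 W = 0.0188 W.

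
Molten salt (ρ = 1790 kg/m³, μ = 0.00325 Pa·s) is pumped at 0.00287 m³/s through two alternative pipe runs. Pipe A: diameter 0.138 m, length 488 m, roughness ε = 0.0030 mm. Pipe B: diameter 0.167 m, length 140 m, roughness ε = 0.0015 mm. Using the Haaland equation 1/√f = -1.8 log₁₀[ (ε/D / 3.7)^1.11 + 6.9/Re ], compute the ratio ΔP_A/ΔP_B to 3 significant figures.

Pipe A: V = Q/A = 0.00287/0.01496 = 0.1919 m/s; Re = 1.458e+04; ε/D = 2.17e-05; Haaland → f = 0.02794; ΔP_A = f(L/D)(ρV²/2) = 3256 Pa.
Pipe B: V = Q/A = 0.00287/0.0219 = 0.131 m/s; Re = 1.205e+04; ε/D = 8.98e-06; Haaland → f = 0.02937; ΔP_B = f(L/D)(ρV²/2) = 378.3 Pa.
ΔP_A/ΔP_B = 3256/378.3 = 8.61.

ΔP_A/ΔP_B ≈ 8.61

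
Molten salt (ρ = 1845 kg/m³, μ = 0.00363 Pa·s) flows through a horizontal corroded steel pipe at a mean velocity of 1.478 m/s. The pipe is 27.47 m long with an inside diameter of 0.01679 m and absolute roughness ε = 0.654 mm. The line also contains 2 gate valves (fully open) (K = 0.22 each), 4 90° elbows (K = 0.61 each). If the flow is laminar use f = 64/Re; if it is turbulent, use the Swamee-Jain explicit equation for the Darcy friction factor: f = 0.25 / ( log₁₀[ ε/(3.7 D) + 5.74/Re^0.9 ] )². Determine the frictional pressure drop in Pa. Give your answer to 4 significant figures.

ΔP ≈ 226700 Pa

Reynolds number Re = ρVD/μ = 1845 · 1.478 · 0.01679 / 0.00363 = 1.261e+04.
Re > 4000 → turbulent. Relative roughness ε/D = 0.000654/0.01679 = 0.039. Swamee-Jain: f = 0.25/(log₁₀[0.039/3.7 + 5.74/1.261e+04^0.9])² = 0.25/(log₁₀[0.0105 + 0.00117])² = 0.25/(-1.932)² = 0.06698.
Total minor-loss coefficient ΣK = 2·0.22 + 4·0.61 = 2.88.
ΔP = [f·L/D + ΣK]·(ρV²/2) = [0.06698·27.47/0.01679 + 2.88]·(1845·1.478²/2) = [109.6 + 2.88]·2015 = 2.267e+05 Pa.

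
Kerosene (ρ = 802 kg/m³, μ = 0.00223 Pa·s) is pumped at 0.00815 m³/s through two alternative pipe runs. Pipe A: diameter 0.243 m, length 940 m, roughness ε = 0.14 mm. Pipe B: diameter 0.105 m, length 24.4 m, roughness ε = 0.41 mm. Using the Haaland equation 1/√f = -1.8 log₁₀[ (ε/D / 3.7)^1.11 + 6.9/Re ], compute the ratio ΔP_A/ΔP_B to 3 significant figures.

Pipe A: V = Q/A = 0.00815/0.04638 = 0.1757 m/s; Re = 1.536e+04; ε/D = 0.000576; Haaland → f = 0.02845; ΔP_A = f(L/D)(ρV²/2) = 1363 Pa.
Pipe B: V = Q/A = 0.00815/0.008659 = 0.9412 m/s; Re = 3.554e+04; ε/D = 0.0039; Haaland → f = 0.03089; ΔP_B = f(L/D)(ρV²/2) = 2550 Pa.
ΔP_A/ΔP_B = 1363/2550 = 0.534.

ΔP_A/ΔP_B ≈ 0.534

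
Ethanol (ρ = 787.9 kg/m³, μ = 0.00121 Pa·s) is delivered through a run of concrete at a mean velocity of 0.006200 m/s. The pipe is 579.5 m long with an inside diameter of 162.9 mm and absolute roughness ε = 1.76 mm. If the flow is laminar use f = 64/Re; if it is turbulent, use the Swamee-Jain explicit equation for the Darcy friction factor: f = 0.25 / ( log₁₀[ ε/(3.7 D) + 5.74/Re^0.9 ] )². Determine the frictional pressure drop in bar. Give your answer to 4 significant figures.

ΔP ≈ 5.242×10^-5 bar

Reynolds number Re = ρVD/μ = 787.9 · 0.0062 · 0.1629 / 0.00121 = 657.7.
Re < 2300 → laminar flow, so f = 64/Re = 64/657.7 = 0.09732 (the turbulent correlation is not needed).
Darcy-Weisbach: ΔP = f(L/D)(ρV²/2) = 0.09732·(579.5/0.1629)·(787.9·0.0062²/2) = 0.09732·3557·0.01514 = 5.242 Pa.
ΔP = 5.242 Pa = 5.242×10^-5 bar.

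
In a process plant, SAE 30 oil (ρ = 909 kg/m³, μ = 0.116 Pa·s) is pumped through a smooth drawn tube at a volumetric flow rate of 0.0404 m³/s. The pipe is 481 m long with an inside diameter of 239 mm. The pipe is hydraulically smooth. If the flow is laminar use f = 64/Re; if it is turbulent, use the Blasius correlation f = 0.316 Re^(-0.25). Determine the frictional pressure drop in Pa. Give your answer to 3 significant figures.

ΔP ≈ 28100 Pa

Cross-sectional area A = πD²/4 = π(0.239)²/4 = 0.04486 m²; mean velocity V = Q/A = 0.0404/0.04486 = 0.9005 m/s.
Reynolds number Re = ρVD/μ = 909 · 0.9005 · 0.239 / 0.116 = 1687.
Re < 2300 → laminar flow, so f = 64/Re = 64/1687 = 0.03795 (the turbulent correlation is not needed).
Darcy-Weisbach: ΔP = f(L/D)(ρV²/2) = 0.03795·(481/0.239)·(909·0.9005²/2) = 0.03795·2013·368.6 = 2.815e+04 Pa.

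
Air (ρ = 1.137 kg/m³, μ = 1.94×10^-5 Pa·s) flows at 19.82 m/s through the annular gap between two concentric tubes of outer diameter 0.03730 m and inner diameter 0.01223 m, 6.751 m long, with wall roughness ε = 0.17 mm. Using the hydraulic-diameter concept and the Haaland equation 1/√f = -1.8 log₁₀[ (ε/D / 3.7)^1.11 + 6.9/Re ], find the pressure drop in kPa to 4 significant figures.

ΔP ≈ 2.150 kPa

Hydraulic diameter D_h = 4A/P = D_o - D_i = 0.0373 - 0.01223 = 0.02507 m.
Re = ρVD_h/μ = 1.137·19.82·0.02507/1.94e-05 = 2.912e+04.
ε/D_h = 0.00017/0.02507 = 0.00678; Haaland gives 1/√f = -1.8 log₁₀[0.000916+0.000237] = 5.289, so f = 0.03575.
ΔP = f(L/D_h)(ρV²/2) = 0.03575·6.751/0.02507·223.3 = 2150 Pa.
ΔP = 2.150 kPa.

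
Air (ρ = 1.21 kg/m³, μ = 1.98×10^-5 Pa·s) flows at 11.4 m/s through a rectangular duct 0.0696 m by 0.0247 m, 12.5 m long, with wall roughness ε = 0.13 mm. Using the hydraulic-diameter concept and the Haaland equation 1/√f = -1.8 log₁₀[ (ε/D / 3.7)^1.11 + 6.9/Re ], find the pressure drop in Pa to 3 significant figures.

Hydraulic diameter D_h = 4A/P = 4·(0.0696·0.0247)/(2·(0.0696+0.0247)) = 0.006876/0.1886 = 0.03646 m.
Re = ρVD_h/μ = 1.21·11.4·0.03646/1.98e-05 = 2.54e+04.
ε/D_h = 0.00013/0.03646 = 0.00357; Haaland gives 1/√f = -1.8 log₁₀[0.000449+0.000272] = 5.656, so f = 0.03126.
ΔP = f(L/D_h)(ρV²/2) = 0.03126·12.5/0.03646·78.63 = 842.6 Pa.

ΔP ≈ 843 Pa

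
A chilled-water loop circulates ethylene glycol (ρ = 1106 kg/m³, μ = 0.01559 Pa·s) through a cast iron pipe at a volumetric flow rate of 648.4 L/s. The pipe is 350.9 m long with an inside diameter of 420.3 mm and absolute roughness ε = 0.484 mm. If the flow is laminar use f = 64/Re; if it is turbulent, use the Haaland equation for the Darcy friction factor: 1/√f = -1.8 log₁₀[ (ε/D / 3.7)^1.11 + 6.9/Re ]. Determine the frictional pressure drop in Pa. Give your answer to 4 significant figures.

ΔP ≈ 221200 Pa

Q = 648.4 L/s = 648.4/1000 = 0.6484 m³/s.
Cross-sectional area A = πD²/4 = π(0.4203)²/4 = 0.1387 m²; mean velocity V = Q/A = 0.6484/0.1387 = 4.673 m/s.
Reynolds number Re = ρVD/μ = 1106 · 4.673 · 0.4203 / 0.0156 = 1.393e+05.
Re > 4000 → turbulent. Relative roughness ε/D = 0.000484/0.4203 = 0.00115. Haaland: 1/√f = -1.8 log₁₀[(0.00115/3.7)^1.11 + 6.9/1.393e+05] = -1.8 log₁₀[0.000128 + 4.95e-05] = 6.751, so f = 0.02194.
Darcy-Weisbach: ΔP = f(L/D)(ρV²/2) = 0.02194·(350.9/0.4203)·(1106·4.673²/2) = 0.02194·834.9·1.208e+04 = 2.212e+05 Pa.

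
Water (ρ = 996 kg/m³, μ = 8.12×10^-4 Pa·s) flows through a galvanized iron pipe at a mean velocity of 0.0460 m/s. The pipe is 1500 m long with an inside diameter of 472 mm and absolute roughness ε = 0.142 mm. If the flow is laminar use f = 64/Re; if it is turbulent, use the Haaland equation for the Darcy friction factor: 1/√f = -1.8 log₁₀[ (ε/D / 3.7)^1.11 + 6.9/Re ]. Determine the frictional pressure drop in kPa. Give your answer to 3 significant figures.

ΔP ≈ 0.0824 kPa

Reynolds number Re = ρVD/μ = 996 · 0.046 · 0.472 / 0.000812 = 2.663e+04.
Re > 4000 → turbulent. Relative roughness ε/D = 0.000142/0.472 = 0.000301. Haaland: 1/√f = -1.8 log₁₀[(0.000301/3.7)^1.11 + 6.9/2.663e+04] = -1.8 log₁₀[2.89e-05 + 0.000259] = 6.373, so f = 0.02462.
Darcy-Weisbach: ΔP = f(L/D)(ρV²/2) = 0.02462·(1500/0.472)·(996·0.046²/2) = 0.02462·3178·1.054 = 82.45 Pa.
ΔP = 82.45 Pa = 0.0824 kPa.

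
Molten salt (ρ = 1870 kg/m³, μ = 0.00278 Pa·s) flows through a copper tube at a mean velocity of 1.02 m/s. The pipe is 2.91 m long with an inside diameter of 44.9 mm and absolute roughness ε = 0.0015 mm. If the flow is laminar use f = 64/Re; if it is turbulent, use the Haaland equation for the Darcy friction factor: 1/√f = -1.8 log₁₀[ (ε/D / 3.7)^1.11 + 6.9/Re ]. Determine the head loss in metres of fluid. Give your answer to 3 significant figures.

h_f ≈ 0.0798 m

Reynolds number Re = ρVD/μ = 1870 · 1.02 · 0.0449 / 0.00278 = 3.081e+04.
Re > 4000 → turbulent. Relative roughness ε/D = 1.5e-06/0.0449 = 3.34e-05. Haaland: 1/√f = -1.8 log₁₀[(3.34e-05/3.7)^1.11 + 6.9/3.081e+04] = -1.8 log₁₀[2.52e-06 + 0.000224] = 6.561, so f = 0.02323.
Darcy-Weisbach: ΔP = f(L/D)(ρV²/2) = 0.02323·(2.91/0.0449)·(1870·1.02²/2) = 0.02323·64.81·972.8 = 1465 Pa.
Head loss h_f = ΔP/(ρg) = 1465/(1870·9.81) = 0.0798 m.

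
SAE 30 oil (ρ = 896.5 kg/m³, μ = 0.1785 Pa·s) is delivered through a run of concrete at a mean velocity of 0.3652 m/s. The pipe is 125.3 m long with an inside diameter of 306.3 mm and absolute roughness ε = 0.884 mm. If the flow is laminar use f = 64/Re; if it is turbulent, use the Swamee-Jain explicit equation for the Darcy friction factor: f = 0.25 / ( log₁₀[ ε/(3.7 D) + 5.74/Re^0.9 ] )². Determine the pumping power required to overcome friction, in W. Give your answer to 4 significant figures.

Reynolds number Re = ρVD/μ = 896.5 · 0.3652 · 0.3063 / 0.178 = 561.8.
Re < 2300 → laminar flow, so f = 64/Re = 64/561.8 = 0.1139 (the turbulent correlation is not needed).
Darcy-Weisbach: ΔP = f(L/D)(ρV²/2) = 0.1139·(125.3/0.3063)·(896.5·0.3652²/2) = 0.1139·409.1·59.78 = 2786 Pa.
Q = V·A = 0.3652·0.07369 = 0.02691 m³/s.
Pumping power P = QΔP = 0.02691·2786 = 74.971 W = 74.97 W.

P ≈ 74.97 W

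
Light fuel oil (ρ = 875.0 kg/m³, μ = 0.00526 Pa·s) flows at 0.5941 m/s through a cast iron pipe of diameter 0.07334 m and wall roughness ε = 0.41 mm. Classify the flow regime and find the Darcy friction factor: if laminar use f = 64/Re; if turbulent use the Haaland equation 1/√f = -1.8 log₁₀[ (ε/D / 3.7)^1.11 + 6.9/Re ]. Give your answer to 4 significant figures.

Re = ρVD/μ = 875·0.5941·0.07334/0.00526 = 7248.
Re > 4000 → turbulent. ε/D = 0.00041/0.07334 = 0.00559; Haaland: 1/√f = -1.8 log₁₀[0.00074 + 0.000952] = 4.989, so f = 0.04017.

f ≈ 0.04017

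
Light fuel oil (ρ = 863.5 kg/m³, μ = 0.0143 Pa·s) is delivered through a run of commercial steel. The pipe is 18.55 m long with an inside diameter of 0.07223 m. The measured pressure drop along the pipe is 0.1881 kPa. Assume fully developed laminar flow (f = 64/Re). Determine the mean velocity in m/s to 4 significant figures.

For laminar flow, f = 64/Re with Re = ρVD/μ, so Darcy-Weisbach reduces to ΔP = 32μLV/D². Solving for V: V = ΔP·D²/(32μL) = 188.1·(0.07223)²/(32·0.0143·18.55) = 0.1156 m/s.
Check: Re = ρVD/μ = 863.5·0.1156·0.07223/0.0143 = 504.2 < 2300, so the laminar assumption holds.

V ≈ 0.1156 m/s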